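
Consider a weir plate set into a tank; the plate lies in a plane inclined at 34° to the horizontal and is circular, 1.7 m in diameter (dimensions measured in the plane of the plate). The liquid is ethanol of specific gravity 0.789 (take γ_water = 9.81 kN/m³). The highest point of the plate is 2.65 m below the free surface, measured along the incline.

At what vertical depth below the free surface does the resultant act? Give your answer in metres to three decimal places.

h_p = 1.986 m

γ = 0.789 × 9.81 = 7.74009 kN/m³.
Let θ = 34° be the plate's angle to the horizontal; measure y along the incline from where the plane meets the free surface. Vertical depth h = y·sinθ with sinθ = 0.559193.
The centroid is at the centre, 0.85 m below the top of the plate, so y_c = 2.65 + 0.85 = 3.5 m and h_c = 3.5 × 0.559193 = 1.95718 m.
A = π(0.85)² = 2.2698 m².
Resultant F = γ·h_c·A = 7.74009 × 1.95718 × 2.2698 = 34.3846 kN.
I_c = πr⁴/4 = π × 0.85⁴/4 = 0.409983 m⁴.
Centre of pressure: y_p = y_c + I_c/(y_c·A) = 3.5 + 0.409983/(3.5 × 2.2698) = 3.5 + 0.0516072 = 3.55161 m along the plane.
Vertically, h_p = y_p·sinθ = 3.55161 × 0.559193 = 1.98604 m.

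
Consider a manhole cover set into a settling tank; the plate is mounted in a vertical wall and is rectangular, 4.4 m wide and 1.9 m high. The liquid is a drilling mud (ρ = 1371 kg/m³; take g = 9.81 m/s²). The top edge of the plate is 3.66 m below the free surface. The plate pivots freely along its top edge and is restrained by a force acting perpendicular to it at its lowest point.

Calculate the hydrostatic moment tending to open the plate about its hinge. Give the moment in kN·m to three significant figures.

γ = ρg = 1371 × 9.81 / 1000 = 13.44951 kN/m³.
The centroid lies 1.9/2 = 0.95 m below the top edge, so the centroid depth is h_c = 3.66 + 0.95 = 4.61 m.
A = 4.4 × 1.9 = 8.36 m².
Resultant F = γ·h_c·A = 13.44951 × 4.61 × 8.36 = 518.339 kN.
I_c = b·h³/12 = 4.4 × 1.9³/12 = 2.51497 m⁴.
Centre of pressure: y_p = y_c + I_c/(y_c·A) = 4.61 + 2.51497/(4.61 × 8.36) = 4.61 + 0.0652568 = 4.67526 m along the plane.
The resultant acts 0.95 + 0.0652568 = 1.01526 m (along the plate) below the hinge at the top edge, so the moment about the hinge is M = F × 1.01526 = 518.339 × 1.01526 = 526.249 kN·m.

M ≈ 526 kN·m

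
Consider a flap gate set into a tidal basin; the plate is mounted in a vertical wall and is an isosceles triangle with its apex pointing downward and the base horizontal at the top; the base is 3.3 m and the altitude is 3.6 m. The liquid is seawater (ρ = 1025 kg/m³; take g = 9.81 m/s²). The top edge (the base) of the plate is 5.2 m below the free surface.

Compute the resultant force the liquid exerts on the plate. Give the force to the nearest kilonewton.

γ = ρg = 1025 × 9.81 / 1000 = 10.05525 kN/m³.
With the apex down, the centroid sits h/3 = 3.6/3 = 1.2 m below the base (the top edge), so the centroid depth is h_c = 5.2 + 1.2 = 6.4 m.
A = ½ × 3.3 × 3.6 = 5.94 m².
Resultant F = γ·h_c·A = 10.05525 × 6.4 × 5.94 = 382.26 kN.

F ≈ 382 kN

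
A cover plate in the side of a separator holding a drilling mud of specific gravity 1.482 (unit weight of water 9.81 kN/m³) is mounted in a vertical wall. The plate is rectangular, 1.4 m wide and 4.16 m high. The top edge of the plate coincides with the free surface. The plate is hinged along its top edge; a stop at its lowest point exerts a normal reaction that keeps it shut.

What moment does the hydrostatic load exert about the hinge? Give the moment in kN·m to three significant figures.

M ≈ 488 kN·m

γ = 1.482 × 9.81 = 14.53842 kN/m³.
The centroid lies 4.16/2 = 2.08 m below the top edge, so the centroid depth is h_c = 2.08 m.
A = 1.4 × 4.16 = 5.824 m².
Resultant F = γ·h_c·A = 14.53842 × 2.08 × 5.824 = 176.117 kN.
I_c = b·h³/12 = 1.4 × 4.16³/12 = 8.39898 m⁴.
Centre of pressure: y_p = y_c + I_c/(y_c·A) = 2.08 + 8.39898/(2.08 × 5.824) = 2.08 + 0.693333 = 2.77333 m along the plane.
The resultant acts 2.08 + 0.693333 = 2.77333 m (along the plate) below the hinge at the top edge, so the moment about the hinge is M = F × 2.77333 = 176.117 × 2.77333 = 488.431 kN·m.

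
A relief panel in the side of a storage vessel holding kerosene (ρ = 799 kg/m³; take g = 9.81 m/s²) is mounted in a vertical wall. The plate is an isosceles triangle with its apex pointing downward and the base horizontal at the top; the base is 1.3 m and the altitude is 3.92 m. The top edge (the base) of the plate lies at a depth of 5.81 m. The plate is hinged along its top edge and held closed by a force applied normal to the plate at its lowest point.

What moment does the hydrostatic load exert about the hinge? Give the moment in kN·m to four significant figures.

M ≈ 202.8 kN·m

γ = ρg = 799 × 9.81 / 1000 = 7.83819 kN/m³.
With the apex down, the centroid sits h/3 = 3.92/3 = 1.30667 m below the base (the top edge), so the centroid depth is h_c = 5.81 + 1.30667 = 7.11667 m.
A = ½ × 1.3 × 3.92 = 2.548 m².
Resultant F = γ·h_c·A = 7.83819 × 7.11667 × 2.548 = 142.132 kN.
I_c = b·h³/36 = 1.3 × 3.92³/36 = 2.1752 m⁴.
Centre of pressure: y_p = y_c + I_c/(y_c·A) = 7.11667 + 2.1752/(7.11667 × 2.548) = 7.11667 + 0.119956 = 7.23663 m along the plane.
The resultant acts 1.30667 + 0.119956 = 1.42663 m (along the plate) below the hinge at the top edge, so the moment about the hinge is M = F × 1.42663 = 142.132 × 1.42663 = 202.77 kN·m.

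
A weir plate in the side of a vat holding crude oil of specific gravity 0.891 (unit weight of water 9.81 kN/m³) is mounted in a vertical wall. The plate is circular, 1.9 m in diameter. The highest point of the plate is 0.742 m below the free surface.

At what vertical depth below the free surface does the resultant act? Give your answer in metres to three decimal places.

γ = 0.891 × 9.81 = 8.74071 kN/m³.
The centroid is at the centre, 0.95 m below the top of the plate, so the centroid depth is h_c = 0.742 + 0.95 = 1.692 m.
A = π(0.95)² = 2.83529 m².
Resultant F = γ·h_c·A = 8.74071 × 1.692 × 2.83529 = 41.9319 kN.
I_c = πr⁴/4 = π × 0.95⁴/4 = 0.639712 m⁴.
Centre of pressure: y_p = y_c + I_c/(y_c·A) = 1.692 + 0.639712/(1.692 × 2.83529) = 1.692 + 0.133348 = 1.82535 m along the plane.

h_p = 1.825 m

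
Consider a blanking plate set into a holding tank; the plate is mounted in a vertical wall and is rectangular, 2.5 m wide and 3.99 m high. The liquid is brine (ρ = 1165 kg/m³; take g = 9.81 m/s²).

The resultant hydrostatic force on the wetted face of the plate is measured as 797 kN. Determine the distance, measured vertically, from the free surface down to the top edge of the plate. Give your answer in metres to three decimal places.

d_top ≈ 4.996 m

γ = ρg = 1165 × 9.81 / 1000 = 11.42865 kN/m³.
A = 2.5 × 3.99 = 9.975 m².
From F = γ·h_c·A, the centroid depth is h_c = 797/(11.42865 × 9.975) = 6.99118 m.
The centroid lies 3.99/2 = 1.995 m below the top edge, so the top edge sits at h_top = 6.99118 − 1.995 = 4.99618 m below the surface.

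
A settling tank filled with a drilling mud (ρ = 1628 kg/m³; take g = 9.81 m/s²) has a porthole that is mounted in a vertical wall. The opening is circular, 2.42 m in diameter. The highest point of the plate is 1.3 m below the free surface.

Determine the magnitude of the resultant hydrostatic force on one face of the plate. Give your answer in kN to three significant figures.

γ = ρg = 1628 × 9.81 / 1000 = 15.97068 kN/m³.
The centroid is at the centre, 1.21 m below the top of the plate, so the centroid depth is h_c = 1.3 + 1.21 = 2.51 m.
A = π(1.21)² = 4.59961 m².
Resultant F = γ·h_c·A = 15.97068 × 2.51 × 4.59961 = 184.382 kN.

F ≈ 184 kN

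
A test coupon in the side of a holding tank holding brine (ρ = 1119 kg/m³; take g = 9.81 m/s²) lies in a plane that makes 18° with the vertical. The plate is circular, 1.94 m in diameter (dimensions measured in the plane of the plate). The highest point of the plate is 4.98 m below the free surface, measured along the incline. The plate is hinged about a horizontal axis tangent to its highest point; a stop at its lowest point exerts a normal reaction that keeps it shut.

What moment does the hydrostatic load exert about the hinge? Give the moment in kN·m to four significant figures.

γ = ρg = 1119 × 9.81 / 1000 = 10.97739 kN/m³.
The plate makes 18° with the vertical, i.e. θ = 90° − 18° = 72° to the horizontal. Measuring y along the incline from the free-surface line, vertical depth h = y·sinθ with sinθ = 0.951057.
The centroid is at the centre, 0.97 m below the top of the plate, so y_c = 4.98 + 0.97 = 5.95 m and h_c = 5.95 × 0.951057 = 5.65879 m.
A = π(0.97)² = 2.95592 m².
Resultant F = γ·h_c·A = 10.97739 × 5.65879 × 2.95592 = 183.618 kN.
I_c = πr⁴/4 = π × 0.97⁴/4 = 0.695307 m⁴.
Centre of pressure: y_p = y_c + I_c/(y_c·A) = 5.95 + 0.695307/(5.95 × 2.95592) = 5.95 + 0.0395337 = 5.98953 m along the plane.
The resultant acts 0.97 + 0.0395337 = 1.00953 m (along the plate) below the hinge at the top edge, so the moment about the hinge is M = F × 1.00953 = 183.618 × 1.00953 = 185.368 kN·m.

M ≈ 185.4 kN·m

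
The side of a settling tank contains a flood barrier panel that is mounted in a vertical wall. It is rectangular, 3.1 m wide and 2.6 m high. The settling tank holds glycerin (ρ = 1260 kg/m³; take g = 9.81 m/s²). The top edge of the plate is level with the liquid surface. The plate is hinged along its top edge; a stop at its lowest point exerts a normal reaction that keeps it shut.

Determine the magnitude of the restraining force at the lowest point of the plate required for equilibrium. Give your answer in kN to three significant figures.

γ = ρg = 1260 × 9.81 / 1000 = 12.3606 kN/m³.
The centroid lies 2.6/2 = 1.3 m below the top edge, so the centroid depth is h_c = 1.3 m.
A = 3.1 × 2.6 = 8.06 m².
Resultant F = γ·h_c·A = 12.3606 × 1.3 × 8.06 = 129.514 kN.
I_c = b·h³/12 = 3.1 × 2.6³/12 = 4.54047 m⁴.
Centre of pressure: y_p = y_c + I_c/(y_c·A) = 1.3 + 4.54047/(1.3 × 8.06) = 1.3 + 0.433334 = 1.73333 m along the plane.
The resultant acts 1.3 + 0.433334 = 1.73333 m (along the plate) below the hinge at the top edge, so the moment about the hinge is M = F × 1.73333 = 129.514 × 1.73333 = 224.491 kN·m.
A normal force at the bottom, 2.6 m from the hinge, must supply this moment: P = 224.491/2.6 = 86.3427 kN.

P ≈ 86.3 kN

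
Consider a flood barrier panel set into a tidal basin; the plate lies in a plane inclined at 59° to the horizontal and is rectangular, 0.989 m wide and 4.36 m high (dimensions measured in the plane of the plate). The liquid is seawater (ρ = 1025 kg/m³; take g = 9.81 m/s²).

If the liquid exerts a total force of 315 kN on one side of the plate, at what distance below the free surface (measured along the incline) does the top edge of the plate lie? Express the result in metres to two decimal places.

γ = ρg = 1025 × 9.81 / 1000 = 10.05525 kN/m³.
A = 0.989 × 4.36 = 4.31204 m².
From F = γ·h_c·A, the centroid depth is h_c = 315/(10.05525 × 4.31204) = 7.26499 m.
Let θ = 59° be the plate's angle to the horizontal; measure y along the incline from where the plane meets the free surface. Vertical depth h = y·sinθ with sinθ = 0.857167.
Along the incline, y_c = h_c/sinθ = 7.26499/0.857167 = 8.47558 m.
The centroid lies 4.36/2 = 2.18 m below the top edge, so the top edge sits at y_top = 8.47558 − 2.18 = 6.29558 m along the incline.

y_top ≈ 6.30 m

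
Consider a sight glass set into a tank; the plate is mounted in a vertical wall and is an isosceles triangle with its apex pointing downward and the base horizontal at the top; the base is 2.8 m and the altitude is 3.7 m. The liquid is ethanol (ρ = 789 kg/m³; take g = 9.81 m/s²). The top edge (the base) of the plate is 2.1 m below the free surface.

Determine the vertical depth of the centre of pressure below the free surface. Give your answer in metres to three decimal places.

γ = ρg = 789 × 9.81 / 1000 = 7.74009 kN/m³.
With the apex down, the centroid sits h/3 = 3.7/3 = 1.23333 m below the base (the top edge), so the centroid depth is h_c = 2.1 + 1.23333 = 3.33333 m.
A = ½ × 2.8 × 3.7 = 5.18 m².
Resultant F = γ·h_c·A = 7.74009 × 3.33333 × 5.18 = 133.645 kN.
I_c = b·h³/36 = 2.8 × 3.7³/36 = 3.93968 m⁴.
Centre of pressure: y_p = y_c + I_c/(y_c·A) = 3.33333 + 3.93968/(3.33333 × 5.18) = 3.33333 + 0.228167 = 3.5615 m along the plane.

h_p = 3.562 m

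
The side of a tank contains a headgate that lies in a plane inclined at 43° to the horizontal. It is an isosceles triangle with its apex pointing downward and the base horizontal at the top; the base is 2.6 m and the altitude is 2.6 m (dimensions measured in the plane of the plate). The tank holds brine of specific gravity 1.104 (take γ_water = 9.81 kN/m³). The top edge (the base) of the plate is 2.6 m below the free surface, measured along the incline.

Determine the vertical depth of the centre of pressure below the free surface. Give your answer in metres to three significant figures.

γ = 1.104 × 9.81 = 10.83024 kN/m³.
Let θ = 43° be the plate's angle to the horizontal; measure y along the incline from where the plane meets the free surface. Vertical depth h = y·sinθ with sinθ = 0.681998.
With the apex down, the centroid sits h/3 = 2.6/3 = 0.866667 m below the base (the top edge), so y_c = 2.6 + 0.866667 = 3.46667 m and h_c = 3.46667 × 0.681998 = 2.36426 m.
A = ½ × 2.6 × 2.6 = 3.38 m².
Resultant F = γ·h_c·A = 10.83024 × 2.36426 × 3.38 = 86.5466 kN.
I_c = b·h³/36 = 2.6 × 2.6³/36 = 1.26938 m⁴.
Centre of pressure: y_p = y_c + I_c/(y_c·A) = 3.46667 + 1.26938/(3.46667 × 3.38) = 3.46667 + 0.108333 = 3.575 m along the plane.
Vertically, h_p = y_p·sinθ = 3.575 × 0.681998 = 2.43814 m.

h_p = 2.44 m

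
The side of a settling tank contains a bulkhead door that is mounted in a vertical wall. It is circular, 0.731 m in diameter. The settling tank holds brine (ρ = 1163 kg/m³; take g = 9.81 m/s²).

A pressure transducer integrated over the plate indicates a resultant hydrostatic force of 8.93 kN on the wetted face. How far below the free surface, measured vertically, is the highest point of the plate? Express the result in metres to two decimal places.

d_top ≈ 1.50 m

γ = ρg = 1163 × 9.81 / 1000 = 11.40903 kN/m³.
A = π(0.3655)² = 0.419686 m².
From F = γ·h_c·A, the centroid depth is h_c = 8.93/(11.40903 × 0.419686) = 1.865 m.
The centroid is at the centre, 0.3655 m below the top of the plate, so the highest point sits at h_top = 1.865 − 0.3655 = 1.4995 m below the surface.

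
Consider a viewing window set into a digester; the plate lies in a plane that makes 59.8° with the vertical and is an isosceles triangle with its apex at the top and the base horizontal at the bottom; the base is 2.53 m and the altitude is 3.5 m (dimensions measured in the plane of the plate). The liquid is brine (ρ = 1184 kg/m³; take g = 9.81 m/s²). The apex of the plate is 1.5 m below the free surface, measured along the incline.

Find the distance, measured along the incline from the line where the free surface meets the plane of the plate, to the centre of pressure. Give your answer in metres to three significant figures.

γ = ρg = 1184 × 9.81 / 1000 = 11.61504 kN/m³.
The plate makes 59.8° with the vertical, i.e. θ = 90° − 59.8° = 30.2° to the horizontal. Measuring y along the incline from the free-surface line, vertical depth h = y·sinθ with sinθ = 0.503020.
With the apex up, the centroid sits 2h/3 = 2 × 3.5/3 = 2.33333 m below the apex, so y_c = 1.5 + 2.33333 = 3.83333 m and h_c = 3.83333 × 0.503020 = 1.92824 m.
A = ½ × 2.53 × 3.5 = 4.4275 m².
Resultant F = γ·h_c·A = 11.61504 × 1.92824 × 4.4275 = 99.1609 kN.
I_c = b·h³/36 = 2.53 × 3.5³/36 = 3.01316 m⁴.
Centre of pressure: y_p = y_c + I_c/(y_c·A) = 3.83333 + 3.01316/(3.83333 × 4.4275) = 3.83333 + 0.177536 = 4.01087 m along the plane.

y_p = 4.01 m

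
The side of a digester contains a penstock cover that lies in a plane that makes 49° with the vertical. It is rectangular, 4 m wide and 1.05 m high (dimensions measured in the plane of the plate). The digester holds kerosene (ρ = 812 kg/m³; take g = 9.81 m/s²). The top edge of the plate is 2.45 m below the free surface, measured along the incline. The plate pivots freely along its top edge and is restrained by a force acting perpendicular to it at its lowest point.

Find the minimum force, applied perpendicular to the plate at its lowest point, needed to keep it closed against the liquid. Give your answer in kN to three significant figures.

P ≈ 34.6 kN

γ = ρg = 812 × 9.81 / 1000 = 7.96572 kN/m³.
The plate makes 49° with the vertical, i.e. θ = 90° − 49° = 41° to the horizontal. Measuring y along the incline from the free-surface line, vertical depth h = y·sinθ with sinθ = 0.656059.
The centroid lies 1.05/2 = 0.525 m below the top edge, so y_c = 2.45 + 0.525 = 2.975 m and h_c = 2.975 × 0.656059 = 1.95178 m.
A = 4 × 1.05 = 4.2 m².
Resultant F = γ·h_c·A = 7.96572 × 1.95178 × 4.2 = 65.2988 kN.
I_c = b·h³/12 = 4 × 1.05³/12 = 0.385875 m⁴.
Centre of pressure: y_p = y_c + I_c/(y_c·A) = 2.975 + 0.385875/(2.975 × 4.2) = 2.975 + 0.0308824 = 3.00588 m along the plane.
The resultant acts 0.525 + 0.0308824 = 0.555882 m (along the plate) below the hinge at the top edge, so the moment about the hinge is M = F × 0.555882 = 65.2988 × 0.555882 = 36.2984 kN·m.
A normal force at the bottom, 1.05 m from the hinge, must supply this moment: P = 36.2984/1.05 = 34.5699 kN.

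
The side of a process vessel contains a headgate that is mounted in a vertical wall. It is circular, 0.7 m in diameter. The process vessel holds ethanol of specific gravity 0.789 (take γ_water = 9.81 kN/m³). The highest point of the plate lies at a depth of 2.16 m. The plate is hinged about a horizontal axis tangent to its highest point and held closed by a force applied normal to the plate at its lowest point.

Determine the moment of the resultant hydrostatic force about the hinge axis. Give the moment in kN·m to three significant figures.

γ = 0.789 × 9.81 = 7.74009 kN/m³.
The centroid is at the centre, 0.35 m below the top of the plate, so the centroid depth is h_c = 2.16 + 0.35 = 2.51 m.
A = π(0.35)² = 0.384845 m².
Resultant F = γ·h_c·A = 7.74009 × 2.51 × 0.384845 = 7.47662 kN.
I_c = πr⁴/4 = π × 0.35⁴/4 = 0.0117859 m⁴.
Centre of pressure: y_p = y_c + I_c/(y_c·A) = 2.51 + 0.0117859/(2.51 × 0.384845) = 2.51 + 0.0122012 = 2.5222 m along the plane.
The resultant acts 0.35 + 0.0122012 = 0.362201 m (along the plate) below the hinge at the top edge, so the moment about the hinge is M = F × 0.362201 = 7.47662 × 0.362201 = 2.70804 kN·m.

M ≈ 2.71 kN·m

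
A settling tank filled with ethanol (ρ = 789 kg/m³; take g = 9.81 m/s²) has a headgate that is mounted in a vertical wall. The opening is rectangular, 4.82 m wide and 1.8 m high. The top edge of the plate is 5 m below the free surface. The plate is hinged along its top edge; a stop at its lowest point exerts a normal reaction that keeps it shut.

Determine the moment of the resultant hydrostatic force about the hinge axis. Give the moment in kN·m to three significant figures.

M ≈ 375 kN·m

γ = ρg = 789 × 9.81 / 1000 = 7.74009 kN/m³.
The centroid lies 1.8/2 = 0.9 m below the top edge, so the centroid depth is h_c = 5 + 0.9 = 5.9 m.
A = 4.82 × 1.8 = 8.676 m².
Resultant F = γ·h_c·A = 7.74009 × 5.9 × 8.676 = 396.203 kN.
I_c = b·h³/12 = 4.82 × 1.8³/12 = 2.34252 m⁴.
Centre of pressure: y_p = y_c + I_c/(y_c·A) = 5.9 + 2.34252/(5.9 × 8.676) = 5.9 + 0.0457627 = 5.94576 m along the plane.
The resultant acts 0.9 + 0.0457627 = 0.945763 m (along the plate) below the hinge at the top edge, so the moment about the hinge is M = F × 0.945763 = 396.203 × 0.945763 = 374.714 kN·m.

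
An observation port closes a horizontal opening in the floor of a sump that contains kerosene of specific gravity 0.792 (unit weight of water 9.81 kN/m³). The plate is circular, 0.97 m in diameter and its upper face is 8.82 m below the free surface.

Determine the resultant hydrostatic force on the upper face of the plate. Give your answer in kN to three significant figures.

F ≈ 50.6 kN

γ = 0.792 × 9.81 = 7.76952 kN/m³.
The plate is horizontal, so pressure is uniform at p = γ·h = 7.76952 × 8.82 = 68.5272 kN/m².
A = π(0.485)² = 0.738981 m².
F = p·A = 68.5272 × 0.738981 = 50.6403 kN.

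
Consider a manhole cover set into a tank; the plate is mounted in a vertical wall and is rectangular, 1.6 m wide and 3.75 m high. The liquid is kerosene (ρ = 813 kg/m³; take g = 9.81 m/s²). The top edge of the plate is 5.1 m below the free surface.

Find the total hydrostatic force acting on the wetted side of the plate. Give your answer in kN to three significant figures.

γ = ρg = 813 × 9.81 / 1000 = 7.97553 kN/m³.
The centroid lies 3.75/2 = 1.875 m below the top edge, so the centroid depth is h_c = 5.1 + 1.875 = 6.975 m.
A = 1.6 × 3.75 = 6 m².
Resultant F = γ·h_c·A = 7.97553 × 6.975 × 6 = 333.776 kN.

F ≈ 334 kN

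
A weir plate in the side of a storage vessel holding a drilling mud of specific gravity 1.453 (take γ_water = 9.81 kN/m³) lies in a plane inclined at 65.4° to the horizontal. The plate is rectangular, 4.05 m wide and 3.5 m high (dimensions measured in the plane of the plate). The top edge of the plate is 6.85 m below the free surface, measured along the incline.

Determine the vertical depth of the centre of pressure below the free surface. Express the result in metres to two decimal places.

γ = 1.453 × 9.81 = 14.25393 kN/m³.
Let θ = 65.4° be the plate's angle to the horizontal; measure y along the incline from where the plane meets the free surface. Vertical depth h = y·sinθ with sinθ = 0.909236.
The centroid lies 3.5/2 = 1.75 m below the top edge, so y_c = 6.85 + 1.75 = 8.6 m and h_c = 8.6 × 0.909236 = 7.81943 m.
A = 4.05 × 3.5 = 14.175 m².
Resultant F = γ·h_c·A = 14.25393 × 7.81943 × 14.175 = 1579.91 kN.
I_c = b·h³/12 = 4.05 × 3.5³/12 = 14.4703 m⁴.
Centre of pressure: y_p = y_c + I_c/(y_c·A) = 8.6 + 14.4703/(8.6 × 14.175) = 8.6 + 0.118701 = 8.7187 m along the plane.
Vertically, h_p = y_p·sinθ = 8.7187 × 0.909236 = 7.92736 m.

h_p = 7.93 m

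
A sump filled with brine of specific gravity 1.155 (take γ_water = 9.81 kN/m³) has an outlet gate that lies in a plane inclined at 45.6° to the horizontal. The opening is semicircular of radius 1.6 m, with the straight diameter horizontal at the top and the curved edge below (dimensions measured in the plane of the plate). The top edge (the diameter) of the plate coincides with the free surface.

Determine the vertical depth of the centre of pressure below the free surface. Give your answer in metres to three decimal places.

h_p = 0.673 m

γ = 1.155 × 9.81 = 11.33055 kN/m³.
Let θ = 45.6° be the plate's angle to the horizontal; measure y along the incline from where the plane meets the free surface. Vertical depth h = y·sinθ with sinθ = 0.714473.
The centroid of a semicircle lies 4r/(3π) = 0.679061 m from the diameter, here below the top edge, so y_c = 0.679061 m and h_c = 0.679061 × 0.714473 = 0.485171 m.
A = πr²/2 = π × 1.6²/2 = 4.02124 m².
Resultant F = γ·h_c·A = 11.33055 × 0.485171 × 4.02124 = 22.1058 kN.
I_c = (π/8 − 8/(9π))·r⁴ = 0.109757 × 1.6⁴ = 0.719303 m⁴.
Centre of pressure: y_p = y_c + I_c/(y_c·A) = 0.679061 + 0.719303/(0.679061 × 4.02124) = 0.679061 + 0.263417 = 0.942478 m along the plane.
Vertically, h_p = y_p·sinθ = 0.942478 × 0.714473 = 0.673375 m.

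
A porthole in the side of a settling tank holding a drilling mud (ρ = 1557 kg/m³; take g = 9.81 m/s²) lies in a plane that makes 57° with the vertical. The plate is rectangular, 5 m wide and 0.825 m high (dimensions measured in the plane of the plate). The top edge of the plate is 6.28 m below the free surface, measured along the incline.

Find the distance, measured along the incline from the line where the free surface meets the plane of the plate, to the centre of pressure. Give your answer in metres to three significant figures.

y_p = 6.70 m

γ = ρg = 1557 × 9.81 / 1000 = 15.27417 kN/m³.
The plate makes 57° with the vertical, i.e. θ = 90° − 57° = 33° to the horizontal. Measuring y along the incline from the free-surface line, vertical depth h = y·sinθ with sinθ = 0.544639.
The centroid lies 0.825/2 = 0.4125 m below the top edge, so y_c = 6.28 + 0.4125 = 6.6925 m and h_c = 6.6925 × 0.544639 = 3.645 m.
A = 5 × 0.825 = 4.125 m².
Resultant F = γ·h_c·A = 15.27417 × 3.645 × 4.125 = 229.657 kN.
I_c = b·h³/12 = 5 × 0.825³/12 = 0.233965 m⁴.
Centre of pressure: y_p = y_c + I_c/(y_c·A) = 6.6925 + 0.233965/(6.6925 × 4.125) = 6.6925 + 0.00847498 = 6.70097 m along the plane.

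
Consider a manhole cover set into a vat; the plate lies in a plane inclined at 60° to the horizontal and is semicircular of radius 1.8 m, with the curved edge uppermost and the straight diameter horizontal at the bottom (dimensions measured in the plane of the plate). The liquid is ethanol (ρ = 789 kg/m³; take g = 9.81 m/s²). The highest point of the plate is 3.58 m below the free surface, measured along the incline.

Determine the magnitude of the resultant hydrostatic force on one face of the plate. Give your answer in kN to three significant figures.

F ≈ 157 kN

γ = ρg = 789 × 9.81 / 1000 = 7.74009 kN/m³.
Let θ = 60° be the plate's angle to the horizontal; measure y along the incline from where the plane meets the free surface. Vertical depth h = y·sinθ with sinθ = 0.866025.
The centroid lies 4r/(3π) = 0.763944 m above the diameter, so r − 4r/(3π) = 1.8 − 0.763944 = 1.03606 m below the topmost point, so y_c = 3.58 + 1.03606 = 4.61606 m and h_c = 4.61606 × 0.866025 = 3.99762 m.
A = πr²/2 = π × 1.8²/2 = 5.08938 m².
Resultant F = γ·h_c·A = 7.74009 × 3.99762 × 5.08938 = 157.475 kN.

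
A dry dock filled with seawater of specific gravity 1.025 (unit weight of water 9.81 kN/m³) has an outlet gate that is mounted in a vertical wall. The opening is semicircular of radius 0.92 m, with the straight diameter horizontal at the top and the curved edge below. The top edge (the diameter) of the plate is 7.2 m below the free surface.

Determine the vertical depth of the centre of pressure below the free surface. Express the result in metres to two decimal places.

γ = 1.025 × 9.81 = 10.05525 kN/m³.
The centroid of a semicircle lies 4r/(3π) = 0.39046 m from the diameter, here below the top edge, so the centroid depth is h_c = 7.2 + 0.39046 = 7.59046 m.
A = πr²/2 = π × 0.92²/2 = 1.32952 m².
Resultant F = γ·h_c·A = 10.05525 × 7.59046 × 1.32952 = 101.474 kN.
I_c = (π/8 − 8/(9π))·r⁴ = 0.109757 × 0.92⁴ = 0.0786291 m⁴.
Centre of pressure: y_p = y_c + I_c/(y_c·A) = 7.59046 + 0.0786291/(7.59046 × 1.32952) = 7.59046 + 0.00779149 = 7.59825 m along the plane.

h_p = 7.60 m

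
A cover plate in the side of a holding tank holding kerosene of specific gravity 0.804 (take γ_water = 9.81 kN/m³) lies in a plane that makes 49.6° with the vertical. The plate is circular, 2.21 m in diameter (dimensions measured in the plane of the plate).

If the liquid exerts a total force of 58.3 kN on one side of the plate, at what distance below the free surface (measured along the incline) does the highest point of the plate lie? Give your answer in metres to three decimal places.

γ = 0.804 × 9.81 = 7.88724 kN/m³.
A = π(1.105)² = 3.83596 m².
From F = γ·h_c·A, the centroid depth is h_c = 58.3/(7.88724 × 3.83596) = 1.92695 m.
The plate makes 49.6° with the vertical, i.e. θ = 90° − 49.6° = 40.4° to the horizontal. Measuring y along the incline from the free-surface line, vertical depth h = y·sinθ with sinθ = 0.648120.
Along the incline, y_c = h_c/sinθ = 1.92695/0.648120 = 2.97314 m.
The centroid is at the centre, 1.105 m below the top of the plate, so the highest point sits at y_top = 2.97314 − 1.105 = 1.86814 m along the incline.

y_top ≈ 1.868 m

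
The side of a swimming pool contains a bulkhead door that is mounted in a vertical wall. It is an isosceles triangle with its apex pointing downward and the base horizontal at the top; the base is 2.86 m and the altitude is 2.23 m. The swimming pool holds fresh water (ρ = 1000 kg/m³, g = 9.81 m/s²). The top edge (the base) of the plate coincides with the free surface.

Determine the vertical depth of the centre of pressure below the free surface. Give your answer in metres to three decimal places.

h_p = 1.115 m

γ = ρg = 1000 × 9.81 = 9810 N/m³ = 9.81 kN/m³.
With the apex down, the centroid sits h/3 = 2.23/3 = 0.743333 m below the base (the top edge), so the centroid depth is h_c = 0.743333 m.
A = ½ × 2.86 × 2.23 = 3.1889 m².
Resultant F = γ·h_c·A = 9.81 × 0.743333 × 3.1889 = 23.2538 kN.
I_c = b·h³/36 = 2.86 × 2.23³/36 = 0.881004 m⁴.
Centre of pressure: y_p = y_c + I_c/(y_c·A) = 0.743333 + 0.881004/(0.743333 × 3.1889) = 0.743333 + 0.371667 = 1.115 m along the plane.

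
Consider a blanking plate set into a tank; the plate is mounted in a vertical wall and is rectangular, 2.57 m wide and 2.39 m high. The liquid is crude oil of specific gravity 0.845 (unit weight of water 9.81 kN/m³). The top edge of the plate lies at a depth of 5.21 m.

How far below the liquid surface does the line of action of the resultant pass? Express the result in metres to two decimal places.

γ = 0.845 × 9.81 = 8.28945 kN/m³.
The centroid lies 2.39/2 = 1.195 m below the top edge, so the centroid depth is h_c = 5.21 + 1.195 = 6.405 m.
A = 2.57 × 2.39 = 6.1423 m².
Resultant F = γ·h_c·A = 8.28945 × 6.405 × 6.1423 = 326.119 kN.
I_c = b·h³/12 = 2.57 × 2.39³/12 = 2.92379 m⁴.
Centre of pressure: y_p = y_c + I_c/(y_c·A) = 6.405 + 2.92379/(6.405 × 6.1423) = 6.405 + 0.0743183 = 6.47932 m along the plane.

h_p = 6.48 m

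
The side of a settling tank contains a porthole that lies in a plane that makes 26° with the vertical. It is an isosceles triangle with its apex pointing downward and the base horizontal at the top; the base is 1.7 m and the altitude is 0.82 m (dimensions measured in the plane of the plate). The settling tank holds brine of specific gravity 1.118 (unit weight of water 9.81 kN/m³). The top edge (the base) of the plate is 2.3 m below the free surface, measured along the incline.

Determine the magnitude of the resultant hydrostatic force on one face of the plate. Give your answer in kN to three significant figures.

F ≈ 17.7 kN

γ = 1.118 × 9.81 = 10.96758 kN/m³.
The plate makes 26° with the vertical, i.e. θ = 90° − 26° = 64° to the horizontal. Measuring y along the incline from the free-surface line, vertical depth h = y·sinθ with sinθ = 0.898794.
With the apex down, the centroid sits h/3 = 0.82/3 = 0.273333 m below the base (the top edge), so y_c = 2.3 + 0.273333 = 2.57333 m and h_c = 2.57333 × 0.898794 = 2.31289 m.
A = ½ × 1.7 × 0.82 = 0.697 m².
Resultant F = γ·h_c·A = 10.96758 × 2.31289 × 0.697 = 17.6807 kN.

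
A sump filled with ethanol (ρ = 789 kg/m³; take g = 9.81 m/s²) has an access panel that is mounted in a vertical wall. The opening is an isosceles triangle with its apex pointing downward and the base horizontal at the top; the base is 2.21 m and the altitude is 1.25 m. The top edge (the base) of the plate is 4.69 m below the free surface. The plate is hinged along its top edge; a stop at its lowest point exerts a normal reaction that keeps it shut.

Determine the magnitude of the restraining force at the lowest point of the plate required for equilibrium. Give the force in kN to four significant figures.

P ≈ 18.94 kN

γ = ρg = 789 × 9.81 / 1000 = 7.74009 kN/m³.
With the apex down, the centroid sits h/3 = 1.25/3 = 0.416667 m below the base (the top edge), so the centroid depth is h_c = 4.69 + 0.416667 = 5.10667 m.
A = ½ × 2.21 × 1.25 = 1.38125 m².
Resultant F = γ·h_c·A = 7.74009 × 5.10667 × 1.38125 = 54.5954 kN.
I_c = b·h³/36 = 2.21 × 1.25³/36 = 0.1199 m⁴.
Centre of pressure: y_p = y_c + I_c/(y_c·A) = 5.10667 + 0.1199/(5.10667 × 1.38125) = 5.10667 + 0.0169984 = 5.12367 m along the plane.
The resultant acts 0.416667 + 0.0169984 = 0.433665 m (along the plate) below the hinge at the top edge, so the moment about the hinge is M = F × 0.433665 = 54.5954 × 0.433665 = 23.6761 kN·m.
A normal force at the bottom, 1.25 m from the hinge, must supply this moment: P = 23.6761/1.25 = 18.9409 kN.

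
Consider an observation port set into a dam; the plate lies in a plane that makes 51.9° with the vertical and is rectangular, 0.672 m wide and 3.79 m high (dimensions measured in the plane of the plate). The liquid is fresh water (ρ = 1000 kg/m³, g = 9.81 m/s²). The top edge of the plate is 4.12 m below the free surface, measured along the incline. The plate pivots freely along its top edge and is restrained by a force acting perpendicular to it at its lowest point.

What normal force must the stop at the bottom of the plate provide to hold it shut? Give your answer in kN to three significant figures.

P ≈ 51.2 kN

γ = ρg = 1000 × 9.81 = 9810 N/m³ = 9.81 kN/m³.
The plate makes 51.9° with the vertical, i.e. θ = 90° − 51.9° = 38.1° to the horizontal. Measuring y along the incline from the free-surface line, vertical depth h = y·sinθ with sinθ = 0.617036.
The centroid lies 3.79/2 = 1.895 m below the top edge, so y_c = 4.12 + 1.895 = 6.015 m and h_c = 6.015 × 0.617036 = 3.71147 m.
A = 0.672 × 3.79 = 2.54688 m².
Resultant F = γ·h_c·A = 9.81 × 3.71147 × 2.54688 = 92.7307 kN.
I_c = b·h³/12 = 0.672 × 3.79³/12 = 3.04864 m⁴.
Centre of pressure: y_p = y_c + I_c/(y_c·A) = 6.015 + 3.04864/(6.015 × 2.54688) = 6.015 + 0.199004 = 6.214 m along the plane.
The resultant acts 1.895 + 0.199004 = 2.094 m (along the plate) below the hinge at the top edge, so the moment about the hinge is M = F × 2.094 = 92.7307 × 2.094 = 194.178 kN·m.
A normal force at the bottom, 3.79 m from the hinge, must supply this moment: P = 194.178/3.79 = 51.2343 kN.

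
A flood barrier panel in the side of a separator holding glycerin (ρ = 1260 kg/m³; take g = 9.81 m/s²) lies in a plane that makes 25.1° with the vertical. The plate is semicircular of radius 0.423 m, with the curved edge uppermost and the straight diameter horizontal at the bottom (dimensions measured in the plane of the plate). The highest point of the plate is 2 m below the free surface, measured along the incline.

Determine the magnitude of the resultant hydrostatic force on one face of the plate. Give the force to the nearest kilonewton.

F ≈ 7 kN

γ = ρg = 1260 × 9.81 / 1000 = 12.3606 kN/m³.
The plate makes 25.1° with the vertical, i.e. θ = 90° − 25.1° = 64.9° to the horizontal. Measuring y along the incline from the free-surface line, vertical depth h = y·sinθ with sinθ = 0.905569.
The centroid lies 4r/(3π) = 0.179527 m above the diameter, so r − 4r/(3π) = 0.423 − 0.179527 = 0.243473 m below the topmost point, so y_c = 2 + 0.243473 = 2.24347 m and h_c = 2.24347 × 0.905569 = 2.03162 m.
A = πr²/2 = π × 0.423²/2 = 0.281061 m².
Resultant F = γ·h_c·A = 12.3606 × 2.03162 × 0.281061 = 7.05802 kN.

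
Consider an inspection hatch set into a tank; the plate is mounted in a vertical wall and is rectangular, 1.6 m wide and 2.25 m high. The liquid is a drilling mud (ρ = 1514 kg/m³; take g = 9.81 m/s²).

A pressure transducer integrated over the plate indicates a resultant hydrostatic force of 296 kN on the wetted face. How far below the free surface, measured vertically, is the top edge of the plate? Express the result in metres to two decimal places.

γ = ρg = 1514 × 9.81 / 1000 = 14.85234 kN/m³.
A = 1.6 × 2.25 = 3.6 m².
From F = γ·h_c·A, the centroid depth is h_c = 296/(14.85234 × 3.6) = 5.53598 m.
The centroid lies 2.25/2 = 1.125 m below the top edge, so the top edge sits at h_top = 5.53598 − 1.125 = 4.41098 m below the surface.

d_top ≈ 4.41 m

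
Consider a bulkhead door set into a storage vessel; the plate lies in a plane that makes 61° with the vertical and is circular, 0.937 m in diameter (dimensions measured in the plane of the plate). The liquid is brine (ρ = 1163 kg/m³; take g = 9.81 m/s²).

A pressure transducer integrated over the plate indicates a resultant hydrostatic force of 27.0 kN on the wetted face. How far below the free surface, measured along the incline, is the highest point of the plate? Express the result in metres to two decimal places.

γ = ρg = 1163 × 9.81 / 1000 = 11.40903 kN/m³.
A = π(0.4685)² = 0.689555 m².
From F = γ·h_c·A, the centroid depth is h_c = 27.0/(11.40903 × 0.689555) = 3.43199 m.
The plate makes 61° with the vertical, i.e. θ = 90° − 61° = 29° to the horizontal. Measuring y along the incline from the free-surface line, vertical depth h = y·sinθ with sinθ = 0.484810.
Along the incline, y_c = h_c/sinθ = 3.43199/0.484810 = 7.07904 m.
The centroid is at the centre, 0.4685 m below the top of the plate, so the highest point sits at y_top = 7.07904 − 0.4685 = 6.61054 m along the incline.

y_top ≈ 6.61 m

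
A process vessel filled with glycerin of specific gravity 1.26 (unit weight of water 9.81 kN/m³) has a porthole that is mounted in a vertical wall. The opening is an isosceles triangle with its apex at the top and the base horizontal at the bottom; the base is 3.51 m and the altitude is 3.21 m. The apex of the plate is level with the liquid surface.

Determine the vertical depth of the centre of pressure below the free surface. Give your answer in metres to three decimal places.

h_p = 2.408 m

γ = 1.26 × 9.81 = 12.3606 kN/m³.
With the apex up, the centroid sits 2h/3 = 2 × 3.21/3 = 2.14 m below the apex, so the centroid depth is h_c = 2.14 m.
A = ½ × 3.51 × 3.21 = 5.63355 m².
Resultant F = γ·h_c·A = 12.3606 × 2.14 × 5.63355 = 149.017 kN.
I_c = b·h³/36 = 3.51 × 3.21³/36 = 3.22493 m⁴.
Centre of pressure: y_p = y_c + I_c/(y_c·A) = 2.14 + 3.22493/(2.14 × 5.63355) = 2.14 + 0.2675 = 2.4075 m along the plane.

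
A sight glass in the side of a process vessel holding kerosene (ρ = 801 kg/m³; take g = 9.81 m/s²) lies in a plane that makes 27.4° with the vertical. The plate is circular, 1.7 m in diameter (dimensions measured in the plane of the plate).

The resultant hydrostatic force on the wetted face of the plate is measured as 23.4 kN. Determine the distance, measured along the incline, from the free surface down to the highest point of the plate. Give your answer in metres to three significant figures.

y_top ≈ 0.628 m

γ = ρg = 801 × 9.81 / 1000 = 7.85781 kN/m³.
A = π(0.85)² = 2.2698 m².
From F = γ·h_c·A, the centroid depth is h_c = 23.4/(7.85781 × 2.2698) = 1.31198 m.
The plate makes 27.4° with the vertical, i.e. θ = 90° − 27.4° = 62.6° to the horizontal. Measuring y along the incline from the free-surface line, vertical depth h = y·sinθ with sinθ = 0.887815.
Along the incline, y_c = h_c/sinθ = 1.31198/0.887815 = 1.47776 m.
The centroid is at the centre, 0.85 m below the top of the plate, so the highest point sits at y_top = 1.47776 − 0.85 = 0.62776 m along the incline.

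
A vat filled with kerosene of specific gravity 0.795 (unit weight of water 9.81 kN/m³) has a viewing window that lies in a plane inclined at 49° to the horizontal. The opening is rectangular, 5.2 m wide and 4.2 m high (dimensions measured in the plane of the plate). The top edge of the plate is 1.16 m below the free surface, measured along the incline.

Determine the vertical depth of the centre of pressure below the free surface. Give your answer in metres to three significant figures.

h_p = 2.80 m

γ = 0.795 × 9.81 = 7.79895 kN/m³.
Let θ = 49° be the plate's angle to the horizontal; measure y along the incline from where the plane meets the free surface. Vertical depth h = y·sinθ with sinθ = 0.754710.
The centroid lies 4.2/2 = 2.1 m below the top edge, so y_c = 1.16 + 2.1 = 3.26 m and h_c = 3.26 × 0.754710 = 2.46035 m.
A = 5.2 × 4.2 = 21.84 m².
Resultant F = γ·h_c·A = 7.79895 × 2.46035 × 21.84 = 419.069 kN.
I_c = b·h³/12 = 5.2 × 4.2³/12 = 32.1048 m⁴.
Centre of pressure: y_p = y_c + I_c/(y_c·A) = 3.26 + 32.1048/(3.26 × 21.84) = 3.26 + 0.45092 = 3.71092 m along the plane.
Vertically, h_p = y_p·sinθ = 3.71092 × 0.754710 = 2.80067 m.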